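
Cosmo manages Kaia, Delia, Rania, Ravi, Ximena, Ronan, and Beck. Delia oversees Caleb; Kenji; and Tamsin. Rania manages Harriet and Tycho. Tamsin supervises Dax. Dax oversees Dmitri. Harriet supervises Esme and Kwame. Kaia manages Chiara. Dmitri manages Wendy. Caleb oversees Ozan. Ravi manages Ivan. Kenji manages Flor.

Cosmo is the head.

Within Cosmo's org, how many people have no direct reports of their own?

11

The people in Cosmo's organization with no one reporting to them are Beck, Ivan, Ronan, Ximena, Chiara, Tycho, Kwame, Esme, Flor, Ozan, Wendy. That is 11.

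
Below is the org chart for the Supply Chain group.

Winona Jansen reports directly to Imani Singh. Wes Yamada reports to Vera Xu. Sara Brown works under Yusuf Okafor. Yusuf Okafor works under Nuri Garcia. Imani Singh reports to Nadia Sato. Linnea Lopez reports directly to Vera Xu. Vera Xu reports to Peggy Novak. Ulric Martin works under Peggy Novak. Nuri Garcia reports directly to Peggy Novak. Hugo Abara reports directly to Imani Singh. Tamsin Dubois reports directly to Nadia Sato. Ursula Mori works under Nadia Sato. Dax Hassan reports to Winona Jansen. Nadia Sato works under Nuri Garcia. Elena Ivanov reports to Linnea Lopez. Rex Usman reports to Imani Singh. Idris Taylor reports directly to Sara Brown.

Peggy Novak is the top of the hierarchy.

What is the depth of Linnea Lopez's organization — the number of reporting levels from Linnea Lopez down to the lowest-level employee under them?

The longest chain under Linnea Lopez runs Linnea Lopez → Elena Ivanov, which is 1 level below Linnea Lopez.

1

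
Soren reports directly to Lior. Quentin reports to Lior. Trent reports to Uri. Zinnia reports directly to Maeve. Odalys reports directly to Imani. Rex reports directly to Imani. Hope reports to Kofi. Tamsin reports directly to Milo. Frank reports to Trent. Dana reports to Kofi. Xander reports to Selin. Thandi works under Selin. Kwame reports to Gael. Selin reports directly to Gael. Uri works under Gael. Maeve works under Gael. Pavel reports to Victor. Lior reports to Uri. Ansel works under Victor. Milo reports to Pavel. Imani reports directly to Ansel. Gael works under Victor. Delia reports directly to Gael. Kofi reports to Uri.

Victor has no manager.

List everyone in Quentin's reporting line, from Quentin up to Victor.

Quentin reports to Lior. Lior reports to Uri. Uri reports to Gael. Gael reports to Victor. Victor is at the top.

Quentin -> Lior -> Uri -> Gael -> Victor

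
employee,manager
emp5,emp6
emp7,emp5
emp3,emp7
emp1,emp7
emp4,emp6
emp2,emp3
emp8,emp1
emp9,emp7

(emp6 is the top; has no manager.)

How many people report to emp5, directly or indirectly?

emp5 directly manages emp7. Under emp7: emp9, emp1, emp8, emp3, emp2 (5). That's 6 in total.

6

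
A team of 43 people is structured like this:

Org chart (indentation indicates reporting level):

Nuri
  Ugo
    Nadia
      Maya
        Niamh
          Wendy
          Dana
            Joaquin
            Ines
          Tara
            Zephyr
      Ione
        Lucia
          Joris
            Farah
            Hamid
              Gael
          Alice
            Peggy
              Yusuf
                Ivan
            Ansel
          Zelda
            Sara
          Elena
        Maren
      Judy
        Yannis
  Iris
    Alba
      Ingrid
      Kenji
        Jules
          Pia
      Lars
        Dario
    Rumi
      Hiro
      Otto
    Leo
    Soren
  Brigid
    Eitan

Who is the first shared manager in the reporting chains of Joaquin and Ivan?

Joaquin's chain of managers is Dana, Niamh, Maya, Nadia, Ugo, Nuri. Ivan's chain of managers is Yusuf, Peggy, Alice, Lucia, Ione, Nadia, Ugo, Nuri. The first manager that appears in both chains is Nadia.

Nadia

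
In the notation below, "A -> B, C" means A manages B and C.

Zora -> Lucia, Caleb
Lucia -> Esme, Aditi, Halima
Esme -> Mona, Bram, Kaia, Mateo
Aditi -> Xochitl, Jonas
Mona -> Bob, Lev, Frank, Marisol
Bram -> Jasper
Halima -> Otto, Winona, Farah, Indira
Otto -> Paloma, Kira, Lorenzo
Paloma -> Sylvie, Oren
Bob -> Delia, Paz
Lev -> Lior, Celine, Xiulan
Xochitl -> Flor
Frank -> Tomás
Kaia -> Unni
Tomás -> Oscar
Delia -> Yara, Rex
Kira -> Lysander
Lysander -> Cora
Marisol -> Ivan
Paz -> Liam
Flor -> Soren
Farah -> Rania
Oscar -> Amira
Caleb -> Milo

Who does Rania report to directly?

Rania reports directly to Farah.

Farah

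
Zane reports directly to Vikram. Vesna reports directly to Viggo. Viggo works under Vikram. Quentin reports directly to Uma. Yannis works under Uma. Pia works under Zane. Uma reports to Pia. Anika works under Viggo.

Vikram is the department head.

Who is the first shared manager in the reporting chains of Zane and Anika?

Vikram

Zane's chain of managers is Vikram. Anika's chain of managers is Viggo, Vikram. The first manager that appears in both chains is Vikram.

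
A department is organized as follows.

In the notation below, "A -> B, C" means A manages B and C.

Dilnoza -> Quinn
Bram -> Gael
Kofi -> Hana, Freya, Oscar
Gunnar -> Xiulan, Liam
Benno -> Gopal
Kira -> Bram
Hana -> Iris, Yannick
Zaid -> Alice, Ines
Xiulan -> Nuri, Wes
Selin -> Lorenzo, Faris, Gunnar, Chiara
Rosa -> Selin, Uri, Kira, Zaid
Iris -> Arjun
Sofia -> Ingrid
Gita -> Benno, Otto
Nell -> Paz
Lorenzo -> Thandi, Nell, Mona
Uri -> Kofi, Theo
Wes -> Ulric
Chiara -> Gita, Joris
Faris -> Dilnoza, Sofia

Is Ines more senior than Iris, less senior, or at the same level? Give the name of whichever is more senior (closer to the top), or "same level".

Ines

Ines is 2 levels below Rosa; Iris is 4. Ines is higher.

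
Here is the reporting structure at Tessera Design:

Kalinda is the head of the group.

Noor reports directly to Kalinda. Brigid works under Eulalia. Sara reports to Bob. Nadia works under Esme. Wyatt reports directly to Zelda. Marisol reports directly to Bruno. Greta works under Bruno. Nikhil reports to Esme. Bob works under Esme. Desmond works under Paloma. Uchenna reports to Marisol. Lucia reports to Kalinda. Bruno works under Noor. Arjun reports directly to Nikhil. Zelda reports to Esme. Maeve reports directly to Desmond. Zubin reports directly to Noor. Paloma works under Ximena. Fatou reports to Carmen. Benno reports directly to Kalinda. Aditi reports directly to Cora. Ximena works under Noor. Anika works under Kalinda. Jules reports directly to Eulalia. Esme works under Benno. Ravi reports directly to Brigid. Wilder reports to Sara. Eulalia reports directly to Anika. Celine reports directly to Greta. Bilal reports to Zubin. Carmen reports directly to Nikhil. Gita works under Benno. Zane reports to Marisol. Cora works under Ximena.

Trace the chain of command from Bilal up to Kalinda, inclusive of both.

Bilal -> Zubin -> Noor -> Kalinda

Bilal reports to Zubin. Zubin reports to Noor. Noor reports to Kalinda. Kalinda is at the top.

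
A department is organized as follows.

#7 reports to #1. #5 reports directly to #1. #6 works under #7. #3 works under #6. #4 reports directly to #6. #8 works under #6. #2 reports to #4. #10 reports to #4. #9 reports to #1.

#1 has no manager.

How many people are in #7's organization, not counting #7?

6

#7 directly manages #6. Under #6: #8, #4, #10, #2, #3 (5). That's 6 in total.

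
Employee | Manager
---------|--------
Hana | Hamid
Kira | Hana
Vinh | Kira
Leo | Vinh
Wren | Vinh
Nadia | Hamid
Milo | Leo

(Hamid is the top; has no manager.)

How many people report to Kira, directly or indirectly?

4

Kira directly manages Vinh. Under Vinh: Wren, Leo, Milo (3). That's 4 in total.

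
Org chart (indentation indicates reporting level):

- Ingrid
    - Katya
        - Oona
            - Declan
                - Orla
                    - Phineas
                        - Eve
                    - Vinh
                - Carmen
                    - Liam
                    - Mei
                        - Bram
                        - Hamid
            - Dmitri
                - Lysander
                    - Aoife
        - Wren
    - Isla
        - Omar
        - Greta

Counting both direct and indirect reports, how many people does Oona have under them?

Oona directly manages Declan, Dmitri. Under Declan: Carmen, Mei, Hamid, Bram, Liam, Orla, Vinh, Phineas, Eve (9). Under Dmitri: Lysander, Aoife (2). So Oona's organization is 2 direct reports plus everyone under them: 10 + 3 = 13.

13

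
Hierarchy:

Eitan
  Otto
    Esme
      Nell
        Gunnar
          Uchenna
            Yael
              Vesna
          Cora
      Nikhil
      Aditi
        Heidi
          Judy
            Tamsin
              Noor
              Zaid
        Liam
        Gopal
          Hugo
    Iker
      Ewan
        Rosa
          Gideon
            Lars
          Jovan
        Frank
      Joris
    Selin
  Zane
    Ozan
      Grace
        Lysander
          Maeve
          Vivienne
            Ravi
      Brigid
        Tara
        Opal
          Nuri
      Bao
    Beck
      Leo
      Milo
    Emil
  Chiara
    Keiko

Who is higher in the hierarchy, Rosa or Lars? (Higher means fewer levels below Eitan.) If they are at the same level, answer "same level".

Rosa is 4 levels below Eitan; Lars is 6. Rosa is higher.

Rosa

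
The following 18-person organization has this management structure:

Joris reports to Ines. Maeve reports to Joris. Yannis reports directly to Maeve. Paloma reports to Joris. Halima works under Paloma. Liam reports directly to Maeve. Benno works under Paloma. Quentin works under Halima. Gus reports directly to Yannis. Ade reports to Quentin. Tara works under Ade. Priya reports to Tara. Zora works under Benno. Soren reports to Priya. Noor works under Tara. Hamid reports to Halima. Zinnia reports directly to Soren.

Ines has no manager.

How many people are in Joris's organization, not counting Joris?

Joris directly manages Maeve, Paloma. Under Maeve: Liam, Yannis, Gus (3). Under Paloma: Benno, Zora, Halima, Hamid, Quentin, Ade, Tara, Noor, Priya, Soren, Zinnia (11). So Joris's organization is 2 direct reports plus everyone under them: 4 + 12 = 16.

16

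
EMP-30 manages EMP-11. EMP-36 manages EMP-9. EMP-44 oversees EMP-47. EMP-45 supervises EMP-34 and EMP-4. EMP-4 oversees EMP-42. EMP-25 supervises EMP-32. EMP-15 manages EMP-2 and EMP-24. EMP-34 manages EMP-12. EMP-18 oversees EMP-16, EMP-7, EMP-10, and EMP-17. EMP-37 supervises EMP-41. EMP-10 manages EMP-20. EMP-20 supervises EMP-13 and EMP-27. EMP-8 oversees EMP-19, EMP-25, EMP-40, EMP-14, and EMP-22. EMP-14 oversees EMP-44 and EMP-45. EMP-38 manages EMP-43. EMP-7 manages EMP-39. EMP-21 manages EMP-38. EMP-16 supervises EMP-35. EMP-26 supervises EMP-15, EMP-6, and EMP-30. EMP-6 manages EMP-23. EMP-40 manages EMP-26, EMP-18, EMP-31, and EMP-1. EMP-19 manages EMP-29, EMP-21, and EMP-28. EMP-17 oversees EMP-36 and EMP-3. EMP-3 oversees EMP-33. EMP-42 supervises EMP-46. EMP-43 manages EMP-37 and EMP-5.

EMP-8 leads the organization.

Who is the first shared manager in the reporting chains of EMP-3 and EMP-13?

EMP-18

EMP-3's chain of managers is EMP-17, EMP-18, EMP-40, EMP-8. EMP-13's chain of managers is EMP-20, EMP-10, EMP-18, EMP-40, EMP-8. The first manager that appears in both chains is EMP-18.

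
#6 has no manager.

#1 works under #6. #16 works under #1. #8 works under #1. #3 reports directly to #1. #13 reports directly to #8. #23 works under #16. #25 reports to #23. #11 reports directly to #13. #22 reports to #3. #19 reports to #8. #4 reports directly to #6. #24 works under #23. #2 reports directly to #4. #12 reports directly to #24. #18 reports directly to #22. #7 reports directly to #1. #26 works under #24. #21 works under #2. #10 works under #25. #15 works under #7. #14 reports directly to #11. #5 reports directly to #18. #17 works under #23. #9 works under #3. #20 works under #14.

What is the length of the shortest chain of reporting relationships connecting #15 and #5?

6

#15 is 2 levels below #1, and #5 is 4 levels below #1 (their lowest common manager). The shortest path runs up from #15 to #1 and back down to #5: 2 + 4 = 6 links.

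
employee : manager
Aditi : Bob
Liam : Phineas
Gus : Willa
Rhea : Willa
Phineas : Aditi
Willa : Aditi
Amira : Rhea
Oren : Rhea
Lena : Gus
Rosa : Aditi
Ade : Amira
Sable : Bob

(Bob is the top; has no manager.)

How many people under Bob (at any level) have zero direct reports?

The people in Bob's organization with no one reporting to them are Sable, Rosa, Liam, Lena, Oren, Ade. That is 6.

6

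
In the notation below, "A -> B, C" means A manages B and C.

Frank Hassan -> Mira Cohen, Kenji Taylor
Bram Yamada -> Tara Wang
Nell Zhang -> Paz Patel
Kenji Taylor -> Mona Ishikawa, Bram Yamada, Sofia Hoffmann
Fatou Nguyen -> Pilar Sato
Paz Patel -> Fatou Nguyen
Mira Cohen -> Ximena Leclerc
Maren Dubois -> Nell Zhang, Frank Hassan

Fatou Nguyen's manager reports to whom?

Fatou Nguyen reports to Paz Patel, and Paz Patel reports to Nell Zhang. So Fatou Nguyen's skip-level manager is Nell Zhang.

Nell Zhang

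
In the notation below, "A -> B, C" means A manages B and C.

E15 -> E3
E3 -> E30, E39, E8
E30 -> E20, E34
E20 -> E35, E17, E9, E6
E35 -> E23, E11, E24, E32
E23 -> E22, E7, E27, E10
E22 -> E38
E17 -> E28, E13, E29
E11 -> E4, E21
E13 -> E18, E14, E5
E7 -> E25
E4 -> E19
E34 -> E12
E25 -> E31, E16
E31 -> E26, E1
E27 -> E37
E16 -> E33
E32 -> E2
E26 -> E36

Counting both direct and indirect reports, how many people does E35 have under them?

E35 directly manages E23, E11, E24, E32. Under E23: E10, E27, E37, E7, E25, E16, E33, E31, E1, E26, E36, E22, E38 (13). Under E11: E21, E4, E19 (3). E24 has no reports. Under E32: E2 (1). So E35's organization is 4 direct reports plus everyone under them: 14 + 4 + 1 + 2 = 21.

21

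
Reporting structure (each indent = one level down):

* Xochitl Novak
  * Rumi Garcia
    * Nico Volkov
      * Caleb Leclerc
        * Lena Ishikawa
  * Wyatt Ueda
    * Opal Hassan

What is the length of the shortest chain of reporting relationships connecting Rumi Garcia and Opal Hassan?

Rumi Garcia is 1 level below Xochitl Novak, and Opal Hassan is 2 levels below Xochitl Novak (their lowest common manager). The shortest path runs up from Rumi Garcia to Xochitl Novak and back down to Opal Hassan: 1 + 2 = 3 links.

3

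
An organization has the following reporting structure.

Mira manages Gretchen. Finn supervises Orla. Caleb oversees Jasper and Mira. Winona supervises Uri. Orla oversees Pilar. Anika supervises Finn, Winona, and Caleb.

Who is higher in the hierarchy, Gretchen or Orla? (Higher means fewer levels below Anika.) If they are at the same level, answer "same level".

Orla

Gretchen is 3 levels below Anika; Orla is 2. Orla is higher.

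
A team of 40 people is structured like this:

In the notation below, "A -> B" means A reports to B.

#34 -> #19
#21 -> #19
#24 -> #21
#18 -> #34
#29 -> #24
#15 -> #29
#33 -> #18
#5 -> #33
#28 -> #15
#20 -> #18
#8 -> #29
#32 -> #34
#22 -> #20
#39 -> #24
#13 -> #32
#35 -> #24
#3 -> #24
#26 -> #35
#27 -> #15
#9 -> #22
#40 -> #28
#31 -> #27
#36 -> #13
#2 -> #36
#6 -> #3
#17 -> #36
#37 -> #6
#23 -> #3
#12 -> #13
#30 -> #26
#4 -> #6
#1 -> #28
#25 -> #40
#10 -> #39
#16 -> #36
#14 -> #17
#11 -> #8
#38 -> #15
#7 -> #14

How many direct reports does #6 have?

#6 directly manages #37, #4. That is 2 direct reports.

2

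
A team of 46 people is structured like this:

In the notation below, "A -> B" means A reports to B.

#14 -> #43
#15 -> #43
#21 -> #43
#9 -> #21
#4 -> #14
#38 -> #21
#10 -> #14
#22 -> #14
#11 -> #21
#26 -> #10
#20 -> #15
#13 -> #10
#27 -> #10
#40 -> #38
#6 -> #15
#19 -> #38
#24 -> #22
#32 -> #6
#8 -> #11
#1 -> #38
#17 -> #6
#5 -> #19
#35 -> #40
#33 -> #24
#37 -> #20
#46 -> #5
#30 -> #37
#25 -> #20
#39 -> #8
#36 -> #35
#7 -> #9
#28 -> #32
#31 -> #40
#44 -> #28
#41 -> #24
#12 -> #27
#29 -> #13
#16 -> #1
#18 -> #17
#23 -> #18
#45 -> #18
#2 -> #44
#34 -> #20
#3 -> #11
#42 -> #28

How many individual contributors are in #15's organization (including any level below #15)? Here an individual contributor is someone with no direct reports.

7

The people in #15's organization with no one reporting to them are #45, #23, #42, #2, #34, #25, #30. That is 7.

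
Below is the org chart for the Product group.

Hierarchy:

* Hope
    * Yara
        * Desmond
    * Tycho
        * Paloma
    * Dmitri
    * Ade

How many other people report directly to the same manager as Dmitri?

Dmitri reports to Hope. Hope's other direct reports are Yara, Tycho, Ade — 3 peers.

3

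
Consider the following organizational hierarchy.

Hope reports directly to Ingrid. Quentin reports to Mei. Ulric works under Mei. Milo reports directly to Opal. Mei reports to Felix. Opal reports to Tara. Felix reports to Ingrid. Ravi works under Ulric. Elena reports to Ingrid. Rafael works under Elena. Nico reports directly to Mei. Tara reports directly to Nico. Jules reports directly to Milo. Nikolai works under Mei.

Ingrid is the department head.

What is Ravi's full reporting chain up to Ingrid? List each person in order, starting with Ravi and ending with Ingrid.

Ravi -> Ulric -> Mei -> Felix -> Ingrid

Ravi reports to Ulric. Ulric reports to Mei. Mei reports to Felix. Felix reports to Ingrid. Ingrid is at the top.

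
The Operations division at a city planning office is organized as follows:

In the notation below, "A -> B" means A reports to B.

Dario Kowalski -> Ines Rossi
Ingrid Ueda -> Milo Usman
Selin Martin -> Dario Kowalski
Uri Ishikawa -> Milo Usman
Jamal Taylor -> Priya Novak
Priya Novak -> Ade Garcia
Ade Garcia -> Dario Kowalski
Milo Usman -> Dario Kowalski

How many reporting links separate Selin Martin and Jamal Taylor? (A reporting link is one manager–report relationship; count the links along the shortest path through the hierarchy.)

4

Selin Martin is 1 level below Dario Kowalski, and Jamal Taylor is 3 levels below Dario Kowalski (their lowest common manager). The shortest path runs up from Selin Martin to Dario Kowalski and back down to Jamal Taylor: 1 + 3 = 4 links.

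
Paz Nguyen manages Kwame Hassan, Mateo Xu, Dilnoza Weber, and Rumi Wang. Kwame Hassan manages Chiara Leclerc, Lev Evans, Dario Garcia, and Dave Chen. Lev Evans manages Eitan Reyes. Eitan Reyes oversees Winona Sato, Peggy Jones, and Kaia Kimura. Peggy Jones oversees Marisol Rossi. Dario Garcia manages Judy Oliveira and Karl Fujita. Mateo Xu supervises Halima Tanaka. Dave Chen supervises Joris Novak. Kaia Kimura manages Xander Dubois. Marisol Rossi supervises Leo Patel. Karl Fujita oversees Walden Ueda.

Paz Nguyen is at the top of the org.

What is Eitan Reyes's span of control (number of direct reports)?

3

Eitan Reyes directly manages Peggy Jones, Winona Sato, Kaia Kimura. That is 3 direct reports.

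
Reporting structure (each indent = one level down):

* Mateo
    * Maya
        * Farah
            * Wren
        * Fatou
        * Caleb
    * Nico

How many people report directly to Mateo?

Mateo directly manages Maya, Nico. That is 2 direct reports.

2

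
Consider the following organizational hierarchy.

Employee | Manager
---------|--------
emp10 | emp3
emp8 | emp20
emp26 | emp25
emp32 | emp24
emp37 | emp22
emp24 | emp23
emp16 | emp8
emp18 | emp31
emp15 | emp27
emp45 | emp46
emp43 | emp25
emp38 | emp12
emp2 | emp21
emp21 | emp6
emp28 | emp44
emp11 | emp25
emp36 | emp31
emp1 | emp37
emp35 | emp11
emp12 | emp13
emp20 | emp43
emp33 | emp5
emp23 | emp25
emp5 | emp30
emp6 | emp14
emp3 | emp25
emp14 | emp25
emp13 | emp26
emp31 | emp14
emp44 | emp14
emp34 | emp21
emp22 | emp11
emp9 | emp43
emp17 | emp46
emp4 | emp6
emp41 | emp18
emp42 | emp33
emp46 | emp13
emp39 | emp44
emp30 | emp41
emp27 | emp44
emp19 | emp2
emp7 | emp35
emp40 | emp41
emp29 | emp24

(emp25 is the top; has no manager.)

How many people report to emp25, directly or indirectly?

emp25 directly manages emp14, emp3, emp26, emp11, emp23, emp43. Under emp14: emp44, emp39, emp28, emp27, emp15, emp31, emp36, emp18, emp41, emp40, emp30, emp5, emp33, emp42, emp6, emp21, emp34, emp2, emp19, emp4 (20). Under emp3: emp10 (1). Under emp26: emp13, emp12, emp38, emp46, emp45, emp17 (6). Under emp11: emp35, emp7, emp22, emp37, emp1 (5). Under emp23: emp24, emp29, emp32 (3). Under emp43: emp9, emp20, emp8, emp16 (4). So emp25's organization is 6 direct reports plus everyone under them: 21 + 2 + 7 + 6 + 4 + 5 = 45.

45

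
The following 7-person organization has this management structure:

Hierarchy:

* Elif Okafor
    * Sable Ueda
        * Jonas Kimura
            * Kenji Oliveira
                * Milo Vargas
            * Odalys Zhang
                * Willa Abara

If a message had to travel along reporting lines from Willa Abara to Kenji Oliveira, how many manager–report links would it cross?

Willa Abara is 2 levels below Jonas Kimura, and Kenji Oliveira is 1 level below Jonas Kimura (their lowest common manager). The shortest path runs up from Willa Abara to Jonas Kimura and back down to Kenji Oliveira: 2 + 1 = 3 links.

3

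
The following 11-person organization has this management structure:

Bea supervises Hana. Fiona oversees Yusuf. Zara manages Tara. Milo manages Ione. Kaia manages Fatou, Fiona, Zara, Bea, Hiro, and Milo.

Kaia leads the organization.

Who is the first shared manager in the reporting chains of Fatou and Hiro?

Kaia

Fatou's chain of managers is Kaia. Hiro's chain of managers is Kaia. The first manager that appears in both chains is Kaia.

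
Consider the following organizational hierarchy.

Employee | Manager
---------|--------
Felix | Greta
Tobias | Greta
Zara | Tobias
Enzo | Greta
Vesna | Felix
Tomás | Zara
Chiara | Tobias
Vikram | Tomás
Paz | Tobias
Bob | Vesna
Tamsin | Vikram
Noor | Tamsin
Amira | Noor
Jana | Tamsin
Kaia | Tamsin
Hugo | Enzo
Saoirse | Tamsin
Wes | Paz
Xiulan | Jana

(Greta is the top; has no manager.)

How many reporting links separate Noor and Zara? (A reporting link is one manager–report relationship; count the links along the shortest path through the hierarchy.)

4

Noor is in Zara's organization: the chain from Noor up to Zara is Noor → Tamsin → Vikram → Tomás → Zara, which is 4 links.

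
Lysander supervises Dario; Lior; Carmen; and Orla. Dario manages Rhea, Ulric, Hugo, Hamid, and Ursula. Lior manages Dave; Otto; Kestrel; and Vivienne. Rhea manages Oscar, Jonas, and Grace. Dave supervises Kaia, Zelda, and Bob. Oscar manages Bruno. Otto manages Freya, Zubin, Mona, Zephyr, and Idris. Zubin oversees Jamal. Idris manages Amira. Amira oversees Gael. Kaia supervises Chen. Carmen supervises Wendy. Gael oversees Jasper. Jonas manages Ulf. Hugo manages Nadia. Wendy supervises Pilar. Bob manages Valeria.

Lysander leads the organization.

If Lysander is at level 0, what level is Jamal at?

Chain from Jamal up to Lysander: Jamal → Zubin → Otto → Lior → Lysander. That is 4 steps up, so Jamal is 4 levels below Lysander.

4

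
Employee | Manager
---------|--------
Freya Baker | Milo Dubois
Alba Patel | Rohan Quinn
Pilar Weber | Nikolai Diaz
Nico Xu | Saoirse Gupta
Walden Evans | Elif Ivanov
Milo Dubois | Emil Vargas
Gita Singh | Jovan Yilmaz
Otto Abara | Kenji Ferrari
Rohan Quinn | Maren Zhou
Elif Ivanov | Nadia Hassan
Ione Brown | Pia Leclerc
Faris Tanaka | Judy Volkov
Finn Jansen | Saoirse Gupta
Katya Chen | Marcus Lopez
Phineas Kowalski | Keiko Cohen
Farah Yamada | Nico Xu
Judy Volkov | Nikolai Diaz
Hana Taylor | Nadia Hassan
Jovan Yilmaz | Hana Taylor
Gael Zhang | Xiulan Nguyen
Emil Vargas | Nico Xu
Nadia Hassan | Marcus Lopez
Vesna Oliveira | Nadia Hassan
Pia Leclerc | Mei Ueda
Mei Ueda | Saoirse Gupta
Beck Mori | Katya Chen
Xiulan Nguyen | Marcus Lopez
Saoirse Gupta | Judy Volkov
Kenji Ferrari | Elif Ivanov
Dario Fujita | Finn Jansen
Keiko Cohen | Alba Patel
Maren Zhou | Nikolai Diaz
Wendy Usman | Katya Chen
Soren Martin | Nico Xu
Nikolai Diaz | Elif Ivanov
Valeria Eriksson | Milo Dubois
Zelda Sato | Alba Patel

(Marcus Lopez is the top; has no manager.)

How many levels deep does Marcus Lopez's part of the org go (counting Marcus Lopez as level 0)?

The longest chain under Marcus Lopez runs Marcus Lopez → Nadia Hassan → Elif Ivanov → Nikolai Diaz → Judy Volkov → Saoirse Gupta → Nico Xu → Emil Vargas → Milo Dubois → Freya Baker, which is 9 levels below Marcus Lopez.

9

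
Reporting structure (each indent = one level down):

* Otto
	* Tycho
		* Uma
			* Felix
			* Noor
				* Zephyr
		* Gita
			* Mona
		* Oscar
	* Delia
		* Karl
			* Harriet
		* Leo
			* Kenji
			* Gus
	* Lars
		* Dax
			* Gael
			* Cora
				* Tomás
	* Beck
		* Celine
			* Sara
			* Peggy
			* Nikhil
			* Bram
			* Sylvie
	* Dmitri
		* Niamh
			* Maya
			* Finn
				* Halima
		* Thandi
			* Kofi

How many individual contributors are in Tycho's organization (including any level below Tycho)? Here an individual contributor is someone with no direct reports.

4

The people in Tycho's organization with no one reporting to them are Oscar, Mona, Zephyr, Felix. That is 4.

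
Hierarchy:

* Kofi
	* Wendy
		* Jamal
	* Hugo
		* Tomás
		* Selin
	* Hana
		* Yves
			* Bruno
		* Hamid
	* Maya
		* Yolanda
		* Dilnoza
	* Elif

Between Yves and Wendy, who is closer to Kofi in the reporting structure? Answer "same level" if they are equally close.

Yves is 2 levels below Kofi; Wendy is 1. Wendy is higher.

Wendy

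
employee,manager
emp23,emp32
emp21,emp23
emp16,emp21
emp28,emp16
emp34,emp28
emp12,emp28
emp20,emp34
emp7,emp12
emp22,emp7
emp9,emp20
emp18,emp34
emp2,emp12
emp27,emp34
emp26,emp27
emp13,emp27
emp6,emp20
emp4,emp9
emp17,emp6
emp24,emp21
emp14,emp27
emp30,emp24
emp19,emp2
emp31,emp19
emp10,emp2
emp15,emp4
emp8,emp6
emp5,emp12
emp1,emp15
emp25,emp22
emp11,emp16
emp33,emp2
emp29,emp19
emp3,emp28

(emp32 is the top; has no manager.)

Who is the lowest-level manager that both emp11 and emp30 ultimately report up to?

emp11's chain of managers is emp16, emp21, emp23, emp32. emp30's chain of managers is emp24, emp21, emp23, emp32. The first manager that appears in both chains is emp21.

emp21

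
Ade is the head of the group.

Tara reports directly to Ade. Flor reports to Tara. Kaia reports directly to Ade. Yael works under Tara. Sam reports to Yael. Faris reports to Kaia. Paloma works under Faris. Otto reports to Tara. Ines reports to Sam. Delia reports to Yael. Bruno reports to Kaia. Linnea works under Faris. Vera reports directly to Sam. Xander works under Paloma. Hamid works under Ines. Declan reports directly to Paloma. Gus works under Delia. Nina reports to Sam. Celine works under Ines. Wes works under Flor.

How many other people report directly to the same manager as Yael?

2

Yael reports to Tara. Tara's other direct reports are Flor, Otto — 2 peers.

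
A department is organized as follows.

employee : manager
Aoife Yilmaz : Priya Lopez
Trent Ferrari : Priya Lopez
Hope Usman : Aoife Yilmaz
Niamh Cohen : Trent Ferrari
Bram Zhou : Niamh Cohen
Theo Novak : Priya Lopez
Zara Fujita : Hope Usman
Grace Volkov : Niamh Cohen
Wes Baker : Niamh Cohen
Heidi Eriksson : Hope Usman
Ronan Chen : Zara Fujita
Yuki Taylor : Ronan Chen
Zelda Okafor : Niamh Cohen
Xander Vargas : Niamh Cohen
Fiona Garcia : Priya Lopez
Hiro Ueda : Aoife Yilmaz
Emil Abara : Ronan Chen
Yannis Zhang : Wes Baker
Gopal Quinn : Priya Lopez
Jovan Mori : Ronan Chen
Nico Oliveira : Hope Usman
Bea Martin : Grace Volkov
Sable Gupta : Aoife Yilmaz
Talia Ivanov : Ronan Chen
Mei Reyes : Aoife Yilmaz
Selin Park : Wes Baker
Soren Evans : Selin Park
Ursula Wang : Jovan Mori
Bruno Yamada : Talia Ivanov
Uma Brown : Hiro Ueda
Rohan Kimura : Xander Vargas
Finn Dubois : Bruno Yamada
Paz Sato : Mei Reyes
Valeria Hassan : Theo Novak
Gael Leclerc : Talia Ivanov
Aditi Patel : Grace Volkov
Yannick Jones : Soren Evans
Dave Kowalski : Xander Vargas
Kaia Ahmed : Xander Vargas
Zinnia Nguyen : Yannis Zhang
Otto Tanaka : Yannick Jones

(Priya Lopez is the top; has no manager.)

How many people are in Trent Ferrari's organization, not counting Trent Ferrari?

Trent Ferrari directly manages Niamh Cohen. Under Niamh Cohen: Xander Vargas, Kaia Ahmed, Dave Kowalski, Rohan Kimura, Zelda Okafor, Wes Baker, Selin Park, Soren Evans, Yannick Jones, Otto Tanaka, Yannis Zhang, Zinnia Nguyen, Grace Volkov, Aditi Patel, Bea Martin, Bram Zhou (16). That's 17 in total.

17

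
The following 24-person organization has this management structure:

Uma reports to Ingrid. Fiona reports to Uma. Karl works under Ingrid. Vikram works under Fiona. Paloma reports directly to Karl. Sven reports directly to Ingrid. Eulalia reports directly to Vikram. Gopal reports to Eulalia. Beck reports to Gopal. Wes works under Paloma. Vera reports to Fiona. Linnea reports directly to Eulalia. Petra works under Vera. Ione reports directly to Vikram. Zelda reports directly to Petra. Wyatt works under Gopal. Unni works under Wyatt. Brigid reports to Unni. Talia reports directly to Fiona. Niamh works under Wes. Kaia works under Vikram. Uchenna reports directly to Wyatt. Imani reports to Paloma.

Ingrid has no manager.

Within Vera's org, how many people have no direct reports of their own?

The only person in Vera's organization with no one reporting to them is Zelda. That is 1.

1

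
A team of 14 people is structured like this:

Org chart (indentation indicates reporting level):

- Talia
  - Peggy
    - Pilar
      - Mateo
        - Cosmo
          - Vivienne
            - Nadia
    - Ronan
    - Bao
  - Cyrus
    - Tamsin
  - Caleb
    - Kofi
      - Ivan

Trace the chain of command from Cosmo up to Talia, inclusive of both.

Cosmo -> Mateo -> Pilar -> Peggy -> Talia

Cosmo reports to Mateo. Mateo reports to Pilar. Pilar reports to Peggy. Peggy reports to Talia. Talia is at the top.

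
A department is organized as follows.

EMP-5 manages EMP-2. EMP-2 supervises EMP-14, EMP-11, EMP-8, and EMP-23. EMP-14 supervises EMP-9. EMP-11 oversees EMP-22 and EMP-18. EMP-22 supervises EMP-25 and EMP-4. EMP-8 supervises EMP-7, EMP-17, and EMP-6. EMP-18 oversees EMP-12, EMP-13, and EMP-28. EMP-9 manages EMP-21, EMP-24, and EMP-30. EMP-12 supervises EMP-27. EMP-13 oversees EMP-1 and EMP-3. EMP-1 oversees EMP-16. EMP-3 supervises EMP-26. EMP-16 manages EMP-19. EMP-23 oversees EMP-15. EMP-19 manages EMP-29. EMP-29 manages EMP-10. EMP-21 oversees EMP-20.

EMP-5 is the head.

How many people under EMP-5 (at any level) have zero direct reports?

13

The people in EMP-5's organization with no one reporting to them are EMP-15, EMP-6, EMP-17, EMP-7, EMP-28, EMP-26, EMP-10, EMP-27, EMP-25, EMP-4, EMP-24, EMP-30, EMP-20. That is 13.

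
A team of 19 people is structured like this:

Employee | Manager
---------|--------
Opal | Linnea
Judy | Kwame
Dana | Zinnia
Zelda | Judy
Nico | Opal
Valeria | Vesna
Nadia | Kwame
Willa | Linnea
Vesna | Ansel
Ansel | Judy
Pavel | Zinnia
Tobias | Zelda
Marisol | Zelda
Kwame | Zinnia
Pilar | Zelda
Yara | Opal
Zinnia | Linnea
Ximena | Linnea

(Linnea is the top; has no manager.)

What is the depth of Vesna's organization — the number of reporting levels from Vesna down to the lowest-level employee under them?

The longest chain under Vesna runs Vesna → Valeria, which is 1 level below Vesna.

1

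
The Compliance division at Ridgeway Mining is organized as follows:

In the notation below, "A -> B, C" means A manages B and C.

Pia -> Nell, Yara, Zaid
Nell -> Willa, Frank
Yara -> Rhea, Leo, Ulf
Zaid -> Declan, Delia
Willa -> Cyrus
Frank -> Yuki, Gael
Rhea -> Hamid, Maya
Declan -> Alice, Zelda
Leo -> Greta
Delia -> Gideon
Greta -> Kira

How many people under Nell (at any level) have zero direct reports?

The people in Nell's organization with no one reporting to them are Gael, Yuki, Cyrus. That is 3.

3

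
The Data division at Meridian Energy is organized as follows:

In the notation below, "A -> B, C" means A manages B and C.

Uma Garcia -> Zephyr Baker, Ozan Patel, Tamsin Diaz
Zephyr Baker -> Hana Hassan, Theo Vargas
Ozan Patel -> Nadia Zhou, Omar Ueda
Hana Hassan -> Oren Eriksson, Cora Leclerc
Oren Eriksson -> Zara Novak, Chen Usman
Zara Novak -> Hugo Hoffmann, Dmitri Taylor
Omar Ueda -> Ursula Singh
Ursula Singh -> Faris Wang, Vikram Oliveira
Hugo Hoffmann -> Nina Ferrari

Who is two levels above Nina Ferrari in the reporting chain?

Nina Ferrari reports to Hugo Hoffmann, and Hugo Hoffmann reports to Zara Novak. So Nina Ferrari's skip-level manager is Zara Novak.

Zara Novak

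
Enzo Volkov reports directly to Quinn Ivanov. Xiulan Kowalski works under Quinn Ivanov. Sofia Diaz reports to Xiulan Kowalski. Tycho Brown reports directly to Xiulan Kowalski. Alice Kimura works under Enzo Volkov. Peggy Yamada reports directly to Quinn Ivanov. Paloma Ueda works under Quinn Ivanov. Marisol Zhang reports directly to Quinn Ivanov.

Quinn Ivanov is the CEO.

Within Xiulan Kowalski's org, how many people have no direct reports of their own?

2

The people in Xiulan Kowalski's organization with no one reporting to them are Sofia Diaz, Tycho Brown. That is 2.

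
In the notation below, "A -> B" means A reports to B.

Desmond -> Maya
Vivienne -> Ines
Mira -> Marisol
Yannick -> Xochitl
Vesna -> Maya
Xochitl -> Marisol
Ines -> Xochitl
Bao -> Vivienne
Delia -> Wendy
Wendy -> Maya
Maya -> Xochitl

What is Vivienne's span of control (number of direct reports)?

1

Vivienne directly manages Bao. That is 1 direct report.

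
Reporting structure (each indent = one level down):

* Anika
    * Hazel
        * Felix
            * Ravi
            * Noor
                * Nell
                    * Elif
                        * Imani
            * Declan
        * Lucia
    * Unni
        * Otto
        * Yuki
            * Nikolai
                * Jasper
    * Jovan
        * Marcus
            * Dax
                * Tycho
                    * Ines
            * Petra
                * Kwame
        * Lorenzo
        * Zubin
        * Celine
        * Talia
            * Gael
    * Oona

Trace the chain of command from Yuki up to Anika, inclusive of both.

Yuki -> Unni -> Anika

Yuki reports to Unni. Unni reports to Anika. Anika is at the top.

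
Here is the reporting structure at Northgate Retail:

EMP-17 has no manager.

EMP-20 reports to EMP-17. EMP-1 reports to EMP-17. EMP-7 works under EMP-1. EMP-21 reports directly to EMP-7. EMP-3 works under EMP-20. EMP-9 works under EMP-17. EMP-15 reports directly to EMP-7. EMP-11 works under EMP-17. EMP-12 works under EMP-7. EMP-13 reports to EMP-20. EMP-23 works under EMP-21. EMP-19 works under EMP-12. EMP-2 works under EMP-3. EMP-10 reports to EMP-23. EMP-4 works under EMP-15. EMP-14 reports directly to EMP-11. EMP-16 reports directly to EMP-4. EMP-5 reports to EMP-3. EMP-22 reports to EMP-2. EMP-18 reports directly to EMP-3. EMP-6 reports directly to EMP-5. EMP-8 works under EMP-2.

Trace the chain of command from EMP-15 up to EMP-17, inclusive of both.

EMP-15 -> EMP-7 -> EMP-1 -> EMP-17

EMP-15 reports to EMP-7. EMP-7 reports to EMP-1. EMP-1 reports to EMP-17. EMP-17 is at the top.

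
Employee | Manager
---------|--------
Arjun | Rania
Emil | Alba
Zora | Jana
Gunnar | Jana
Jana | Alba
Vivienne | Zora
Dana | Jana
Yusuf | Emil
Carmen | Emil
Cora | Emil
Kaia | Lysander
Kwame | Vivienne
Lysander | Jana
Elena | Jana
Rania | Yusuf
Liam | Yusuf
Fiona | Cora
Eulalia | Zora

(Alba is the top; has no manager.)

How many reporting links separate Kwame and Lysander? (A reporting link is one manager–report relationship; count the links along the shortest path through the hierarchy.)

Kwame is 3 levels below Jana, and Lysander is 1 level below Jana (their lowest common manager). The shortest path runs up from Kwame to Jana and back down to Lysander: 3 + 1 = 4 links.

4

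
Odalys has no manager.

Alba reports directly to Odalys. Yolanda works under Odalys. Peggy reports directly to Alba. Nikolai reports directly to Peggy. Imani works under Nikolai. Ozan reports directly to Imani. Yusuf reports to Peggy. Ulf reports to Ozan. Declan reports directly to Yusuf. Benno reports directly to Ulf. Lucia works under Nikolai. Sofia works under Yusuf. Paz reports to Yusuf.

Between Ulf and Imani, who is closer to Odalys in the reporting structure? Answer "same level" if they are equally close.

Imani

Ulf is 6 levels below Odalys; Imani is 4. Imani is higher.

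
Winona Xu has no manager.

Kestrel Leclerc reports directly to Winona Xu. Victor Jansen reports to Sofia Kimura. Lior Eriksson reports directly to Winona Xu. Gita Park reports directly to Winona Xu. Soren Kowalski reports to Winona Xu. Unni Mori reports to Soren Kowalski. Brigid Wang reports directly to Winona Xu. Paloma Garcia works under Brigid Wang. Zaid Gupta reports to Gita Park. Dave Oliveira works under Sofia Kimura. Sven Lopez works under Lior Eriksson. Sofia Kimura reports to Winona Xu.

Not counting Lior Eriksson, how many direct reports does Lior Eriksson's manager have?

Lior Eriksson reports to Winona Xu. Winona Xu's other direct reports are Soren Kowalski, Gita Park, Sofia Kimura, Brigid Wang, Kestrel Leclerc — 5 peers.

5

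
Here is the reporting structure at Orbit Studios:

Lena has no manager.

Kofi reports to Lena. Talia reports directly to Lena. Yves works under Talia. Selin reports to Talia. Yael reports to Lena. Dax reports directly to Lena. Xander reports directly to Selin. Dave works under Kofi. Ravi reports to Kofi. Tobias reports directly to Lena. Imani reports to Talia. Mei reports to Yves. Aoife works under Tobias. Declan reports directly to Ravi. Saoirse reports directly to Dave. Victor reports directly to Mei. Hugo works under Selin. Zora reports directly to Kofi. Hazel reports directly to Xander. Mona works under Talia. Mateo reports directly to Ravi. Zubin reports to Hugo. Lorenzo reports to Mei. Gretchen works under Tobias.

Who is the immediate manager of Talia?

Talia reports directly to Lena.

Lena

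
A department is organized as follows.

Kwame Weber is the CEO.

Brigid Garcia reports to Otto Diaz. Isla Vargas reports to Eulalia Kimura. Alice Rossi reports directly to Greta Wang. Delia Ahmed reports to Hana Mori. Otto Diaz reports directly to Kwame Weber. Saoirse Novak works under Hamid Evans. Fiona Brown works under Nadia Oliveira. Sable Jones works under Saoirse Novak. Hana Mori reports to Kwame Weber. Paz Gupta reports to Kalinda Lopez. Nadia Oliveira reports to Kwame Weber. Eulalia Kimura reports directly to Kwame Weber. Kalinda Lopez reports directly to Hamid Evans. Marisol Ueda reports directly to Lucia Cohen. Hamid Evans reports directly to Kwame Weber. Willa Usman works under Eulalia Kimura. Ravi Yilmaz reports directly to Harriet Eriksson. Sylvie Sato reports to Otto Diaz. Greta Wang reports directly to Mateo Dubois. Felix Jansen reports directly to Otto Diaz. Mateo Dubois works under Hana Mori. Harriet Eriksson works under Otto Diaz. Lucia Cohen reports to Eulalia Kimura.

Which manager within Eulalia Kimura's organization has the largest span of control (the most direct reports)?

Eulalia Kimura

Direct-report counts within Eulalia Kimura's organization: Eulalia Kimura has 3; Lucia Cohen has 1. The largest is 3, held by Eulalia Kimura.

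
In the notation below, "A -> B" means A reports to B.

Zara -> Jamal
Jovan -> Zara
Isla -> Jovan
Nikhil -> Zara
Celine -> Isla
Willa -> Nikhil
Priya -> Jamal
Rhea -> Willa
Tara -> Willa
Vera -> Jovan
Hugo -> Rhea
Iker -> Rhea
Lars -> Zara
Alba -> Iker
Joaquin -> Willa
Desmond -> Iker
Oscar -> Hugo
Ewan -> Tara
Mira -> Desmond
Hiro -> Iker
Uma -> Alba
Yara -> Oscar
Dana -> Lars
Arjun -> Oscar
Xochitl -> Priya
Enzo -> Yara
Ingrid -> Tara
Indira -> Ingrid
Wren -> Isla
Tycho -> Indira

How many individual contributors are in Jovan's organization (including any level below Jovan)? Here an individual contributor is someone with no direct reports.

The people in Jovan's organization with no one reporting to them are Vera, Wren, Celine. That is 3.

3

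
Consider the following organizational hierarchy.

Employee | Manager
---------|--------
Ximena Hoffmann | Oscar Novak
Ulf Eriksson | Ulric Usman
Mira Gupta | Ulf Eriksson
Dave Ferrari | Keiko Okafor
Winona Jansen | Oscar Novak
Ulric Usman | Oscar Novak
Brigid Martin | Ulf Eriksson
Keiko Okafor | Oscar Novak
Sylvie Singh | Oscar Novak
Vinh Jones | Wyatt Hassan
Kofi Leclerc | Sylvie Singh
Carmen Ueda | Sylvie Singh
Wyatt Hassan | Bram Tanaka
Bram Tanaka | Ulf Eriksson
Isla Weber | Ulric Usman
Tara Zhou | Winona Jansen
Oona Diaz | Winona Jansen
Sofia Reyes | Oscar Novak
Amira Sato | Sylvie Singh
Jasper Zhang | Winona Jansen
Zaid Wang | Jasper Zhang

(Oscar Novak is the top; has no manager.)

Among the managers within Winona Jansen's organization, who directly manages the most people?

Direct-report counts within Winona Jansen's organization: Winona Jansen has 3; Jasper Zhang has 1. The largest is 3, held by Winona Jansen.

Winona Jansen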